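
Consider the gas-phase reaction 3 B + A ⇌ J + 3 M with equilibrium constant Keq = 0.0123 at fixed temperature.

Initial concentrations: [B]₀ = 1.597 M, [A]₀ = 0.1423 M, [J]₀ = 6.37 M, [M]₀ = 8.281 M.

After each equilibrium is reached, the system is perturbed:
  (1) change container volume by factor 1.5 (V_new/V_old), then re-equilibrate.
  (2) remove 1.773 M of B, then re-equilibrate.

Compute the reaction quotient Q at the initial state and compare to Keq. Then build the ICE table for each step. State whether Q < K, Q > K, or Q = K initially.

Q₀ = 6241 vs Keq = 0.0123 ⇒ Q>K, reverse
Step 1:
                  B         A         J         M
  Initial     1.597    0.1423      6.37     8.281
  Change      6.692     2.231    -2.231    -6.692
  Equil       8.289     2.373     4.139     1.589
  solve Keq expr → x = -2.231; check Q = 0.0123
Then change container volume by factor 1.5 (V_new/V_old).
Step 2:
                  B         A         J         M
  Initial     5.526     1.582      2.76      1.06
  Change          0         0         0         0
  Equil       5.526     1.582      2.76      1.06
  solve Keq expr → x = 0; check Q = 0.0123
Then remove 1.773 M of B.
Step 3:
                  B         A         J         M
  Initial     3.753     1.582      2.76      1.06
  Change     0.2662   0.08873  -0.08873   -0.2662
  Equil       4.019     1.671     2.671    0.7934
  solve Keq expr → x = -0.08873; check Q = 0.0123

Q₀ = 6241; Q > K (proceeds reverse)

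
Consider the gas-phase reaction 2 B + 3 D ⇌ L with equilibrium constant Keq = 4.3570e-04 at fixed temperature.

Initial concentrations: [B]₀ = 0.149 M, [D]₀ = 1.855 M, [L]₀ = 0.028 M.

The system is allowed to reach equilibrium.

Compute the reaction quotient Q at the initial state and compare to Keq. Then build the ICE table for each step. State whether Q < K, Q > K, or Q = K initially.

Q₀ = 0.1976; Q > K (proceeds reverse)

Q₀ = 0.1976 vs Keq = 4.3570e-04 ⇒ Q>K, reverse
Step 1:
                   B          D          L
  Initial      0.149      1.855      0.028
  Change     0.05573     0.0836   -0.02787
  Equil       0.2047      1.939 1.3306e-04
  solve Keq expr → x = -0.02787; check Q = 4.3570e-04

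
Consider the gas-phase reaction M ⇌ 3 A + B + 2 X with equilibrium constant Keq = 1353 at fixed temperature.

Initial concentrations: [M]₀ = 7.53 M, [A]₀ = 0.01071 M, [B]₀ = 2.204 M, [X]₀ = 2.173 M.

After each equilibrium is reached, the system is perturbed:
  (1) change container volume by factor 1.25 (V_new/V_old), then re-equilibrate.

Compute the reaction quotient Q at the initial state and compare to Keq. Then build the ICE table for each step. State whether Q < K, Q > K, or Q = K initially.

Q₀ = 1.6979e-06; Q < K (proceeds forward)

Q₀ = 1.6979e-06 vs Keq = 1353 ⇒ Q<K, forward
Step 1:
                   M          A          B          X
  Initial       7.53    0.01071      2.204      2.173
  Change      -1.466      4.399      1.466      2.933
  Equil        6.064       4.41       3.67      5.106
  solve Keq expr → x = 1.466; check Q = 1353
Then change container volume by factor 1.25 (V_new/V_old).
Step 2:
                   M          A          B          X
  Initial      4.851      3.528      2.936      4.085
  Change     -0.2996     0.8989     0.2996     0.5993
  Equil        4.551      4.427      3.236      4.684
  solve Keq expr → x = 0.2996; check Q = 1353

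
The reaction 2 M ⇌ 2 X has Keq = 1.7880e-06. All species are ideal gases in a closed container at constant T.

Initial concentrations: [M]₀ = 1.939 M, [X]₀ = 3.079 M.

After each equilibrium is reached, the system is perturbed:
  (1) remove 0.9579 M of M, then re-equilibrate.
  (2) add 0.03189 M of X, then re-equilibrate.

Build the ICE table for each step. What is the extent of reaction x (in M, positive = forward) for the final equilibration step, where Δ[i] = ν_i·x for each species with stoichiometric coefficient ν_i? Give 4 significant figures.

x = -0.01592 M

Q₀ = 2.522 vs Keq = 1.7880e-06 ⇒ Q>K, reverse
Step 1:
                    M           X
  I             1.939       3.079
  C             3.072      -3.072
  E             5.011    0.006701
  solve Keq expr → x = -1.536; check Q = 1.7880e-06
Then remove 0.9579 M of M.
Step 2:
                    M           X
  I             4.053    0.006701
  C          0.001279   -0.001279
  E             4.055    0.005422
  solve Keq expr → x = -6.3958e-04; check Q = 1.7880e-06
Then add 0.03189 M of X.
Step 3:
                    M           X
  I             4.055     0.03731
  C           0.03185    -0.03185
  E             4.087    0.005464
  solve Keq expr → x = -0.01592; check Q = 1.7880e-06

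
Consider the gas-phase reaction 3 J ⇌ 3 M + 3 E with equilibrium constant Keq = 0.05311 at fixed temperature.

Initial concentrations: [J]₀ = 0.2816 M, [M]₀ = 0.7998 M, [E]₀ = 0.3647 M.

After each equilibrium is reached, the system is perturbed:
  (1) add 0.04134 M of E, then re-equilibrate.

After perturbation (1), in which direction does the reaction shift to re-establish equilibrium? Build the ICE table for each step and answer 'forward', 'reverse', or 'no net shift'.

Direction: reverse

Q₀ = 1.111 vs Keq = 0.05311 ⇒ Q>K, reverse
Step 1:
                  J         M         E
  init       0.2816    0.7998    0.3647
  Δ          0.1319   -0.1319   -0.1319
  eq         0.4135    0.6679    0.2328
  solve Keq expr → x = -0.04398; check Q = 0.05311
Then add 0.04134 M of E.
Step 2:
                  J         M         E
  init       0.4135    0.6679    0.2741
  Δ         0.02129  -0.02129  -0.02129
  eq         0.4348    0.6466    0.2528
  solve Keq expr → x = -0.007098; check Q = 0.05311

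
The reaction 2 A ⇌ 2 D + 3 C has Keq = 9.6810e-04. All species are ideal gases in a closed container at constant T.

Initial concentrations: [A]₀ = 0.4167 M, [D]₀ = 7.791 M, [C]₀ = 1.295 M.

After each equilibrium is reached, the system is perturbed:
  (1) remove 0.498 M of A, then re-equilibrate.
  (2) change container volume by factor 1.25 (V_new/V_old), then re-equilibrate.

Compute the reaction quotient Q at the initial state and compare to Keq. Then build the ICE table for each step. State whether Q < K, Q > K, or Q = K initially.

Q₀ = 759.2; Q > K (proceeds reverse)

Q₀ = 759.2 vs Keq = 9.6810e-04 ⇒ Q>K, reverse
Step 1:
                   A          D          C
  I           0.4167      7.791      1.295
  C           0.8422    -0.8422     -1.263
  E            1.259      6.949    0.03167
  solve Keq expr → x = -0.4211; check Q = 9.6810e-04
Then remove 0.498 M of A.
Step 2:
                   A          D          C
  I           0.7609      6.949    0.03167
  C         0.005934  -0.005934  -0.008901
  E           0.7669      6.943    0.02277
  solve Keq expr → x = -0.002967; check Q = 9.6810e-04
Then change container volume by factor 1.25 (V_new/V_old).
Step 3:
                   A          D          C
  I           0.6135      5.554    0.01822
  C        -0.002982   0.002982   0.004473
  E           0.6105      5.557    0.02269
  solve Keq expr → x = 0.001491; check Q = 9.6810e-04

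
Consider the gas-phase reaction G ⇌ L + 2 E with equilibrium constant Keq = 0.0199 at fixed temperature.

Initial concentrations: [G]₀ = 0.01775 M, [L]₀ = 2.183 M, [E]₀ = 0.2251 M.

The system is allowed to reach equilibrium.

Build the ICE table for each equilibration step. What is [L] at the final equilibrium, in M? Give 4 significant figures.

[L]_eq = 2.087 M

Q₀ = 6.232 vs Keq = 0.0199 ⇒ Q>K, reverse
Step 1:
                    G           L           E
  Initial     0.01775       2.183      0.2251
  Change      0.09608    -0.09608     -0.1922
  Equil        0.1138       2.087     0.03295
  solve Keq expr → x = -0.09608; check Q = 0.0199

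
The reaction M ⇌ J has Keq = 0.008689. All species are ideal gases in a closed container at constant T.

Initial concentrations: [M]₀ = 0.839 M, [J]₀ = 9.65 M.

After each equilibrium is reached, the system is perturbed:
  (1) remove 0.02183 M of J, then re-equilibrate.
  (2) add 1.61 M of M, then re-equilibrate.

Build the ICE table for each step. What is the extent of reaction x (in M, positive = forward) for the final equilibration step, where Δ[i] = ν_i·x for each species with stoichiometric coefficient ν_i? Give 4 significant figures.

Q₀ = 11.5 vs Keq = 0.008689 ⇒ Q>K, reverse
Step 1:
                  M         J
  I           0.839      9.65
  C            9.56     -9.56
  E            10.4   0.09035
  solve Keq expr → x = -9.56; check Q = 0.008689
Then remove 0.02183 M of J.
Step 2:
                  M         J
  I            10.4   0.06852
  C        -0.02164   0.02164
  E           10.38   0.09017
  solve Keq expr → x = 0.02164; check Q = 0.008689
Then add 1.61 M of M.
Step 3:
                  M         J
  I           11.99   0.09017
  C        -0.01387   0.01387
  E           11.97     0.104
  solve Keq expr → x = 0.01387; check Q = 0.008689

x = 0.01387 M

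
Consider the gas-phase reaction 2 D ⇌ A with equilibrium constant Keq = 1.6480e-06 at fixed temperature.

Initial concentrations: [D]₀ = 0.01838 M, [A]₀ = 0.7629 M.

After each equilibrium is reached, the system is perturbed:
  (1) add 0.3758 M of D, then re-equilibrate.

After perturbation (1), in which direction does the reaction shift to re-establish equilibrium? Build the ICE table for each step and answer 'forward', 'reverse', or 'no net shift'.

Q₀ = 2258 vs Keq = 1.6480e-06 ⇒ Q>K, reverse
Step 1:
                   D          A
  I          0.01838     0.7629
  C            1.526    -0.7629
  E            1.544 3.9296e-06
  solve Keq expr → x = -0.7629; check Q = 1.6480e-06
Then add 0.3758 M of D.
Step 2:
                   D          A
  I             1.92 3.9296e-06
  C       -4.2908e-06 2.1454e-06
  E             1.92 6.0750e-06
  solve Keq expr → x = 2.1454e-06; check Q = 1.6480e-06

Direction: forward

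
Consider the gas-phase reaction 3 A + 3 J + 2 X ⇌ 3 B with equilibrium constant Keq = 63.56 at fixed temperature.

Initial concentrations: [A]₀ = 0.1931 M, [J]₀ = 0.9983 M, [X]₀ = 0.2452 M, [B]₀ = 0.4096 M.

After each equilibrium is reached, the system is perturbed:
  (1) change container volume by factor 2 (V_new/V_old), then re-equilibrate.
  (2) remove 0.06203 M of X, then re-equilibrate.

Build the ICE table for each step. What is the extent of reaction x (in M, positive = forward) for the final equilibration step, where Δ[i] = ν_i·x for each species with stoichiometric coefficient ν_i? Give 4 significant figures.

x = -0.005017 M

Q₀ = 159.6 vs Keq = 63.56 ⇒ Q>K, reverse
Step 1:
                  A         J         X         B
  init       0.1931    0.9983    0.2452    0.4096
  Δ         0.03046   0.03046    0.0203  -0.03046
  eq         0.2236     1.029    0.2655    0.3791
  solve Keq expr → x = -0.01015; check Q = 63.56
Then change container volume by factor 2 (V_new/V_old).
Step 2:
                  A         J         X         B
  init       0.1118    0.5144    0.1328    0.1896
  Δ         0.06331   0.06331    0.0422  -0.06331
  eq         0.1751    0.5777     0.175    0.1263
  solve Keq expr → x = -0.0211; check Q = 63.56
Then remove 0.06203 M of X.
Step 3:
                  A         J         X         B
  init       0.1751    0.5777    0.1129    0.1263
  Δ         0.01505   0.01505   0.01003  -0.01505
  eq         0.1901    0.5927     0.123    0.1112
  solve Keq expr → x = -0.005017; check Q = 63.56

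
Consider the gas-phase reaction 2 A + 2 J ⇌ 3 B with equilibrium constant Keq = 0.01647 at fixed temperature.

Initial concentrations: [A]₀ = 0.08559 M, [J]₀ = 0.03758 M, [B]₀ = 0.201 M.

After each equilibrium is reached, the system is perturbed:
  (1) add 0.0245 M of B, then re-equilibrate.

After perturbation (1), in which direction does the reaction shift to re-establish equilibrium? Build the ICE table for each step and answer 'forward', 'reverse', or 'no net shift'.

Direction: reverse

Q₀ = 784.9 vs Keq = 0.01647 ⇒ Q>K, reverse
Step 1:
                   A          J          B
  init       0.08559    0.03758      0.201
  Δ           0.1171     0.1171    -0.1757
  eq          0.2027     0.1547     0.0253
  solve Keq expr → x = -0.05857; check Q = 0.01647
Then add 0.0245 M of B.
Step 2:
                   A          J          B
  init        0.2027     0.1547     0.0498
  Δ          0.01446    0.01446   -0.02169
  eq          0.2172     0.1692    0.02812
  solve Keq expr → x = -0.007228; check Q = 0.01647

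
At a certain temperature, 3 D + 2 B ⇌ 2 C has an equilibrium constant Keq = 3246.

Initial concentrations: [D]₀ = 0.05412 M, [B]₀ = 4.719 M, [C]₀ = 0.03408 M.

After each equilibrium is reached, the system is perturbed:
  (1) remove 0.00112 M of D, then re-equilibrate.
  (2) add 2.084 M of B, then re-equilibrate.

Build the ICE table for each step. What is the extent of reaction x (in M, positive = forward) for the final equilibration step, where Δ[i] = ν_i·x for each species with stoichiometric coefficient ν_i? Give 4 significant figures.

Q₀ = 0.329 vs Keq = 3246 ⇒ Q<K, forward
Step 1:
                  D         B         C
  Initial   0.05412     4.719   0.03408
  Change   -0.05012  -0.03341   0.03341
  Equil    0.003998     4.686   0.06749
  solve Keq expr → x = 0.01671; check Q = 3246
Then remove 0.00112 M of D.
Step 2:
                  D         B         C
  Initial  0.002878     4.686   0.06749
  Change   0.001091 7.2721e-04 -7.2721e-04
  Equil    0.003969     4.686   0.06677
  solve Keq expr → x = -3.6361e-04; check Q = 3246
Then add 2.084 M of B.
Step 3:
                  D         B         C
  Initial  0.003969      6.77   0.06677
  Change  -8.4569e-04 -5.6379e-04 5.6379e-04
  Equil    0.003124      6.77   0.06733
  solve Keq expr → x = 2.8190e-04; check Q = 3246

x = 2.8190e-04 M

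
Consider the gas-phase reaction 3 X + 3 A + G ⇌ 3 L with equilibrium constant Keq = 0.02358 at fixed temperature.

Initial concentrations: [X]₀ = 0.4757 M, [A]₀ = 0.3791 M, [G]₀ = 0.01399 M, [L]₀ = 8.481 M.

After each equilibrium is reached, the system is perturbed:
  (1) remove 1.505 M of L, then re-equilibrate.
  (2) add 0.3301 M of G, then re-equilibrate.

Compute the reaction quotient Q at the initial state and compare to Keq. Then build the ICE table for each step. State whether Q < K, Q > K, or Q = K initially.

Q₀ = 7.4347e+06 vs Keq = 0.02358 ⇒ Q>K, reverse
Step 1:
                   X          A          G          L
  I           0.4757     0.3791    0.01399      8.481
  C             3.58       3.58      1.193      -3.58
  E            4.055      3.959      1.207      4.901
  solve Keq expr → x = -1.193; check Q = 0.02358
Then remove 1.505 M of L.
Step 2:
                   X          A          G          L
  I            4.055      3.959      1.207      3.396
  C          -0.4066    -0.4066    -0.1355     0.4066
  E            3.649      3.552      1.072      3.803
  solve Keq expr → x = 0.1355; check Q = 0.02358
Then add 0.3301 M of G.
Step 3:
                   X          A          G          L
  I            3.649      3.552      1.402      3.803
  C          -0.0991    -0.0991   -0.03303     0.0991
  E             3.55      3.453      1.369      3.902
  solve Keq expr → x = 0.03303; check Q = 0.02358

Q₀ = 7.4347e+06; Q > K (proceeds reverse)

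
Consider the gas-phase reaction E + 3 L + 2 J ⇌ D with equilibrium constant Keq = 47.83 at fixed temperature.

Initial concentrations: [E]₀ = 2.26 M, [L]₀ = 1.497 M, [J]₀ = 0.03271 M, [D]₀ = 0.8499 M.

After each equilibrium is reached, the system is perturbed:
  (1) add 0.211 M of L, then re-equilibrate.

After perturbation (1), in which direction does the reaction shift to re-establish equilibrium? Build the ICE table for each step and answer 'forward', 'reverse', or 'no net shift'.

Direction: forward

Q₀ = 104.8 vs Keq = 47.83 ⇒ Q>K, reverse
Step 1:
                  E         L         J         D
  I            2.26     1.497   0.03271    0.8499
  C        0.007198   0.02159    0.0144 -0.007198
  E           2.267     1.519   0.04711    0.8427
  solve Keq expr → x = -0.007198; check Q = 47.83
Then add 0.211 M of L.
Step 2:
                  E         L         J         D
  I           2.267      1.73   0.04711    0.8427
  C       -0.003914  -0.01174 -0.007829  0.003914
  E           2.263     1.718   0.03928    0.8466
  solve Keq expr → x = 0.003914; check Q = 47.83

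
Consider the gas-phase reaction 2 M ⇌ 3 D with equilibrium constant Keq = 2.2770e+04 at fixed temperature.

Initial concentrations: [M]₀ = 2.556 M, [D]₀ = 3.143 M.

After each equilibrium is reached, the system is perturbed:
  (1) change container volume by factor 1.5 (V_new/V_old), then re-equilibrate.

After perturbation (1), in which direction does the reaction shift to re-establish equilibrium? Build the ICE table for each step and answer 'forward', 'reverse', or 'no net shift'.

Direction: forward

Q₀ = 4.752 vs Keq = 2.2770e+04 ⇒ Q<K, forward
Step 1:
                  M         D
  Initial     2.556     3.143
  Change     -2.438     3.658
  Equil      0.1175     6.801
  solve Keq expr → x = 1.219; check Q = 2.2770e+04
Then change container volume by factor 1.5 (V_new/V_old).
Step 2:
                  M         D
  Initial   0.07835     4.534
  Change   -0.01394    0.0209
  Equil     0.06442     4.555
  solve Keq expr → x = 0.006968; check Q = 2.2770e+04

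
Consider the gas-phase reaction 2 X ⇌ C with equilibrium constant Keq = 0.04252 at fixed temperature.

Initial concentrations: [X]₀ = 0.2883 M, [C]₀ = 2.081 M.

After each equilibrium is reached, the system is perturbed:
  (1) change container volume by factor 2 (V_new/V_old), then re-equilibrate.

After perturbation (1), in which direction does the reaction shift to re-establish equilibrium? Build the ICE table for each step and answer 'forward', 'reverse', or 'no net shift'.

Q₀ = 25.04 vs Keq = 0.04252 ⇒ Q>K, reverse
Step 1:
                  X         C
  init       0.2883     2.081
  Δ           3.154    -1.577
  eq          3.443    0.5039
  solve Keq expr → x = -1.577; check Q = 0.04252
Then change container volume by factor 2 (V_new/V_old).
Step 2:
                  X         C
  init        1.721    0.2519
  Δ          0.1925  -0.09623
  eq          1.914    0.1557
  solve Keq expr → x = -0.09623; check Q = 0.04252

Direction: reverse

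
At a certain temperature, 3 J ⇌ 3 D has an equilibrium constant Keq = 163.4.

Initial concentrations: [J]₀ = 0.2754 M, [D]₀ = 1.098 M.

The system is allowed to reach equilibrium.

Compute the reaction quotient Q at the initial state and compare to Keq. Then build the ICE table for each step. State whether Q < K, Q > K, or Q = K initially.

Q₀ = 63.37 vs Keq = 163.4 ⇒ Q<K, forward
Step 1:
                  J         D
  init       0.2754     1.098
  Δ        -0.06303   0.06303
  eq         0.2124     1.161
  solve Keq expr → x = 0.02101; check Q = 163.4

Q₀ = 63.37; Q < K (proceeds forward)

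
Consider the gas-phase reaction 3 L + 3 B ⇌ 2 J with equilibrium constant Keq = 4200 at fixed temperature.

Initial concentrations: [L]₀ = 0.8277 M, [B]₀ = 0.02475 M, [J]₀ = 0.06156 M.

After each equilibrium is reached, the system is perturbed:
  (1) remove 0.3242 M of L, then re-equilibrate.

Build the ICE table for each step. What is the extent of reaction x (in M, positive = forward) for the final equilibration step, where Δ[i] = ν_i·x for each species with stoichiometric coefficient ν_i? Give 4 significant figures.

Q₀ = 440.8 vs Keq = 4200 ⇒ Q<K, forward
Step 1:
                  L         B         J
  Initial    0.8277   0.02475   0.06156
  Change   -0.01191  -0.01191  0.007938
  Equil      0.8158   0.01284    0.0695
  solve Keq expr → x = 0.003969; check Q = 4200
Then remove 0.3242 M of L.
Step 2:
                  L         B         J
  Initial    0.4916   0.01284    0.0695
  Change   0.007186  0.007186 -0.004791
  Equil      0.4988   0.02003   0.06471
  solve Keq expr → x = -0.002395; check Q = 4200

x = -0.002395 M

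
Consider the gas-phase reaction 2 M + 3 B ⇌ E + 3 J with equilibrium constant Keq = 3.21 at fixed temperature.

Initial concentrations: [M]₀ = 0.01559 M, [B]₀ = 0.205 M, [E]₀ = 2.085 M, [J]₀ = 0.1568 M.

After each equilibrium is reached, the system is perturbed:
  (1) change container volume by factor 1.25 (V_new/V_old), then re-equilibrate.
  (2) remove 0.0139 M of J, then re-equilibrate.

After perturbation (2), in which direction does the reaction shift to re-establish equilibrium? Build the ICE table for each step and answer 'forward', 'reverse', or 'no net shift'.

Direction: forward

Q₀ = 3839 vs Keq = 3.21 ⇒ Q>K, reverse
Step 1:
                    M           B           E           J
  Initial     0.01559       0.205       2.085      0.1568
  Change      0.06238     0.09356    -0.03119    -0.09356
  Equil       0.07797      0.2986       2.054     0.06324
  solve Keq expr → x = -0.03119; check Q = 3.21
Then change container volume by factor 1.25 (V_new/V_old).
Step 2:
                    M           B           E           J
  Initial     0.06237      0.2389       1.643     0.05059
  Change     0.001573     0.00236 -7.8674e-04    -0.00236
  Equil       0.06395      0.2412       1.642     0.04823
  solve Keq expr → x = -7.8674e-04; check Q = 3.21
Then remove 0.0139 M of J.
Step 3:
                    M           B           E           J
  Initial     0.06395      0.2412       1.642     0.03433
  Change    -0.006054    -0.00908    0.003027     0.00908
  Equil       0.05789      0.2321       1.645     0.04341
  solve Keq expr → x = 0.003027; check Q = 3.21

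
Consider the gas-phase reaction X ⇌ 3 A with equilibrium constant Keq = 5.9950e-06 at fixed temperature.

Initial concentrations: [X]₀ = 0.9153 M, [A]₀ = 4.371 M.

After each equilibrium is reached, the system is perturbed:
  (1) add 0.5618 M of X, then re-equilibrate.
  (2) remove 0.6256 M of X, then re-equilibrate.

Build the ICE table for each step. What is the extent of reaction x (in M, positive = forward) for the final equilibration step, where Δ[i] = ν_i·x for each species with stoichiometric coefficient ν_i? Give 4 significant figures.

x = -6.6669e-04 M

Q₀ = 91.24 vs Keq = 5.9950e-06 ⇒ Q>K, reverse
Step 1:
                  X         A
  Initial    0.9153     4.371
  Change      1.449    -4.347
  Equil       2.364    0.0242
  solve Keq expr → x = -1.449; check Q = 5.9950e-06
Then add 0.5618 M of X.
Step 2:
                  X         A
  Initial     2.926    0.0242
  Change  -5.9354e-04  0.001781
  Equil       2.925   0.02598
  solve Keq expr → x = 5.9354e-04; check Q = 5.9950e-06
Then remove 0.6256 M of X.
Step 3:
                  X         A
  Initial       2.3   0.02598
  Change  6.6669e-04    -0.002
  Equil       2.301   0.02398
  solve Keq expr → x = -6.6669e-04; check Q = 5.9950e-06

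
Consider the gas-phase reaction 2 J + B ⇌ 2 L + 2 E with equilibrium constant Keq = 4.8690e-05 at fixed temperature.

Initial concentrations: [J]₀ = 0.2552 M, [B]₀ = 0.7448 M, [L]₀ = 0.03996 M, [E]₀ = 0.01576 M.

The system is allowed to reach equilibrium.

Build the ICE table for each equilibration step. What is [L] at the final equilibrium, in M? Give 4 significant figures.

[L]_eq = 0.05215 M

Q₀ = 8.1764e-06 vs Keq = 4.8690e-05 ⇒ Q<K, forward
Step 1:
                    J           B           L           E
  Initial      0.2552      0.7448     0.03996     0.01576
  Change     -0.01219   -0.006094     0.01219     0.01219
  Equil         0.243      0.7387     0.05215     0.02795
  solve Keq expr → x = 0.006094; check Q = 4.8690e-05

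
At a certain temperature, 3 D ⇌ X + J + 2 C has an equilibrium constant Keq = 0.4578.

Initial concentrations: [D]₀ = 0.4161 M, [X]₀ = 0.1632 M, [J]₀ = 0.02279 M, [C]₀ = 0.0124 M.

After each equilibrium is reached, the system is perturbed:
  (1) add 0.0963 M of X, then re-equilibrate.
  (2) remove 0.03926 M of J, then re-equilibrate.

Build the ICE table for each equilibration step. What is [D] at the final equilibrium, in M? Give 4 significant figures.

Q₀ = 7.9381e-06 vs Keq = 0.4578 ⇒ Q<K, forward
Step 1:
                  D         X         J         C
  init       0.4161    0.1632   0.02279    0.0124
  Δ         -0.2793    0.0931    0.0931    0.1862
  eq         0.1368    0.2563    0.1159    0.1986
  solve Keq expr → x = 0.0931; check Q = 0.4578
Then add 0.0963 M of X.
Step 2:
                  D         X         J         C
  init       0.1368    0.3526    0.1159    0.1986
  Δ         0.01001 -0.003337 -0.003337 -0.006674
  eq         0.1468    0.3493    0.1126    0.1919
  solve Keq expr → x = -0.003337; check Q = 0.4578
Then remove 0.03926 M of J.
Step 3:
                  D         X         J         C
  init       0.1468    0.3493    0.0733    0.1919
  Δ        -0.01279  0.004262  0.004262  0.008524
  eq          0.134    0.3535   0.07756    0.2005
  solve Keq expr → x = 0.004262; check Q = 0.4578

[D]_eq = 0.134 M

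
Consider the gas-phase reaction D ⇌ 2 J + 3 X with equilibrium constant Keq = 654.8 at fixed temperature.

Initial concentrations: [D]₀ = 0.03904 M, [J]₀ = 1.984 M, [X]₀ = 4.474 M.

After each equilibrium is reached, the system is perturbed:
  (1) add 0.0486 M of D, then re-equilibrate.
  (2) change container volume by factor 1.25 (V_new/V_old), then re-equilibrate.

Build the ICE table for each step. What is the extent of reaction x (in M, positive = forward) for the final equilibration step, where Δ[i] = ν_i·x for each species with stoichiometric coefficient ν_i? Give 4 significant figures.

x = 0.07639 M

Q₀ = 9029 vs Keq = 654.8 ⇒ Q>K, reverse
Step 1:
                   D          J          X
  I          0.03904      1.984      4.474
  C           0.1922    -0.3845    -0.5767
  E           0.2313        1.6      3.897
  solve Keq expr → x = -0.1922; check Q = 654.8
Then add 0.0486 M of D.
Step 2:
                   D          J          X
  I           0.2799        1.6      3.897
  C         -0.02249    0.04498    0.06747
  E           0.2574      1.644      3.965
  solve Keq expr → x = 0.02249; check Q = 654.8
Then change container volume by factor 1.25 (V_new/V_old).
Step 3:
                   D          J          X
  I           0.2059      1.316      3.172
  C         -0.07639     0.1528     0.2292
  E           0.1295      1.468      3.401
  solve Keq expr → x = 0.07639; check Q = 654.8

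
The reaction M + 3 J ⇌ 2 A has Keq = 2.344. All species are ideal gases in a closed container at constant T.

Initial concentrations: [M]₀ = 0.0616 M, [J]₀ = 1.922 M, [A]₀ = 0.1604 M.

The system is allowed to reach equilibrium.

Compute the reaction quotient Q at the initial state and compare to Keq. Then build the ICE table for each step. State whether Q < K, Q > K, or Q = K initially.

Q₀ = 0.05883 vs Keq = 2.344 ⇒ Q<K, forward
Step 1:
                  M         J         A
  I          0.0616     1.922    0.1604
  C        -0.05576   -0.1673    0.1115
  E        0.005839     1.755    0.2719
  solve Keq expr → x = 0.05576; check Q = 2.344

Q₀ = 0.05883; Q < K (proceeds forward)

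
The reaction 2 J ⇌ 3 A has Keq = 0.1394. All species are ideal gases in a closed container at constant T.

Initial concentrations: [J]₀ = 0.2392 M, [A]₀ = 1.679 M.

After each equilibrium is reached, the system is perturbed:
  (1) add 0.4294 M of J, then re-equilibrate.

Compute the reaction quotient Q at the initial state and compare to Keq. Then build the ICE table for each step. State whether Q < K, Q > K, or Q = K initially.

Q₀ = 82.72 vs Keq = 0.1394 ⇒ Q>K, reverse
Step 1:
                  J         A
  Initial    0.2392     1.679
  Change     0.7713    -1.157
  Equil        1.01    0.5221
  solve Keq expr → x = -0.3856; check Q = 0.1394
Then add 0.4294 M of J.
Step 2:
                  J         A
  Initial      1.44    0.5221
  Change   -0.07686    0.1153
  Equil       1.363    0.6374
  solve Keq expr → x = 0.03843; check Q = 0.1394

Q₀ = 82.72; Q > K (proceeds reverse)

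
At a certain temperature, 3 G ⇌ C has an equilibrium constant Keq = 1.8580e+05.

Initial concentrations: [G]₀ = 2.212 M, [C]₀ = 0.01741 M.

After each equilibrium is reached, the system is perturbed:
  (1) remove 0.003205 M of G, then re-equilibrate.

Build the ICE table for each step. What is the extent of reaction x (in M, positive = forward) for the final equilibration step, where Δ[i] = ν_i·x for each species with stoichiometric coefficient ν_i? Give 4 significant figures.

x = -0.001066 M

Q₀ = 0.001609 vs Keq = 1.8580e+05 ⇒ Q<K, forward
Step 1:
                   G          C
  init         2.212    0.01741
  Δ           -2.196      0.732
  eq         0.01592     0.7494
  solve Keq expr → x = 0.732; check Q = 1.8580e+05
Then remove 0.003205 M of G.
Step 2:
                   G          C
  init       0.01271     0.7494
  Δ         0.003197  -0.001066
  eq         0.01591     0.7484
  solve Keq expr → x = -0.001066; check Q = 1.8580e+05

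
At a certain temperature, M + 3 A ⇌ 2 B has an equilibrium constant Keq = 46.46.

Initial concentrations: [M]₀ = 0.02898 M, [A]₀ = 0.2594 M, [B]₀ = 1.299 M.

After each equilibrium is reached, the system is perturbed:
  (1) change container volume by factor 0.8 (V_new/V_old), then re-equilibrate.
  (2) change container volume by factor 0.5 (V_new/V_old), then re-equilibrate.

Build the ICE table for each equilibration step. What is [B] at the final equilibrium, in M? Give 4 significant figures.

[B]_eq = 3.009 M

Q₀ = 3336 vs Keq = 46.46 ⇒ Q>K, reverse
Step 1:
                    M           A           B
  Initial     0.02898      0.2594       1.299
  Change       0.1052      0.3156     -0.2104
  Equil        0.1342       0.575       1.089
  solve Keq expr → x = -0.1052; check Q = 46.46
Then change container volume by factor 0.8 (V_new/V_old).
Step 2:
                    M           A           B
  Initial      0.1677      0.7187       1.361
  Change     -0.01999    -0.05998     0.03999
  Equil        0.1477      0.6588       1.401
  solve Keq expr → x = 0.01999; check Q = 46.46
Then change container volume by factor 0.5 (V_new/V_old).
Step 3:
                    M           A           B
  Initial      0.2955       1.318       2.801
  Change      -0.1039     -0.3117      0.2078
  Equil        0.1916       1.006       3.009
  solve Keq expr → x = 0.1039; check Q = 46.46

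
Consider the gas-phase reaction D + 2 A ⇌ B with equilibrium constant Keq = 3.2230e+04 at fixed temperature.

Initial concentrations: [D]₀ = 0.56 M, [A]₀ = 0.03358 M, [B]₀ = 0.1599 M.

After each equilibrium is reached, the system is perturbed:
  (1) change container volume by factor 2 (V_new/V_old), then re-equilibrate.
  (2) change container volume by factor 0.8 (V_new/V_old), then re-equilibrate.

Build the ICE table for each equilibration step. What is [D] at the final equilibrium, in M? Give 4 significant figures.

Q₀ = 253.2 vs Keq = 3.2230e+04 ⇒ Q<K, forward
Step 1:
                    D           A           B
  Initial        0.56     0.03358      0.1599
  Change     -0.01521    -0.03042     0.01521
  Equil        0.5448    0.003158      0.1751
  solve Keq expr → x = 0.01521; check Q = 3.2230e+04
Then change container volume by factor 2 (V_new/V_old).
Step 2:
                    D           A           B
  Initial      0.2724    0.001579     0.08756
  Change   7.8020e-04     0.00156 -7.8020e-04
  Equil        0.2732    0.003139     0.08678
  solve Keq expr → x = -7.8020e-04; check Q = 3.2230e+04
Then change container volume by factor 0.8 (V_new/V_old).
Step 3:
                    D           A           B
  Initial      0.3415    0.003924      0.1085
  Change  -3.8872e-04 -7.7744e-04  3.8872e-04
  Equil        0.3411    0.003147      0.1089
  solve Keq expr → x = 3.8872e-04; check Q = 3.2230e+04

[D]_eq = 0.3411 M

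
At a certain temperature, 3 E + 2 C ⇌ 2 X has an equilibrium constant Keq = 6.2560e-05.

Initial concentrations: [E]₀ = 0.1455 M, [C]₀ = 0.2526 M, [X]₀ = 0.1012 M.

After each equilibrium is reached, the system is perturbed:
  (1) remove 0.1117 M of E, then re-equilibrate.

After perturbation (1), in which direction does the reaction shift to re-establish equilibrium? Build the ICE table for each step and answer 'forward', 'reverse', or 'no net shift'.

Direction: reverse

Q₀ = 52.11 vs Keq = 6.2560e-05 ⇒ Q>K, reverse
Step 1:
                    E           C           X
  Initial      0.1455      0.2526      0.1012
  Change       0.1511      0.1007     -0.1007
  Equil        0.2966      0.3533  4.5150e-04
  solve Keq expr → x = -0.05037; check Q = 6.2560e-05
Then remove 0.1117 M of E.
Step 2:
                    E           C           X
  Initial      0.1849      0.3533  4.5150e-04
  Change   3.4274e-04  2.2849e-04 -2.2849e-04
  Equil        0.1853      0.3536  2.2301e-04
  solve Keq expr → x = -1.1425e-04; check Q = 6.2560e-05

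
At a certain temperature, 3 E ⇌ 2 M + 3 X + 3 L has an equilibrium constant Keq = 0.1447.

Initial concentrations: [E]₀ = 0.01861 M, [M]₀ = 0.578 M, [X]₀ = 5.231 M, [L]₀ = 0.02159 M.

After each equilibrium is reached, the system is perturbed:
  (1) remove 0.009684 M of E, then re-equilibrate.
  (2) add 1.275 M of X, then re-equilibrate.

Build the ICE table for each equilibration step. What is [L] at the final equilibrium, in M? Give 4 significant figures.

[L]_eq = 0.003228 M

Q₀ = 74.67 vs Keq = 0.1447 ⇒ Q>K, reverse
Step 1:
                  E         M         X         L
  I         0.01861     0.578     5.231   0.02159
  C         0.01644  -0.01096  -0.01644  -0.01644
  E         0.03505     0.567     5.215  0.005151
  solve Keq expr → x = -0.00548; check Q = 0.1447
Then remove 0.009684 M of E.
Step 2:
                  E         M         X         L
  I         0.02537     0.567     5.215  0.005151
  C        0.001237 -8.2446e-04 -0.001237 -0.001237
  E          0.0266    0.5662     5.213  0.003914
  solve Keq expr → x = -4.1223e-04; check Q = 0.1447
Then add 1.275 M of X.
Step 3:
                  E         M         X         L
  I          0.0266    0.5662     6.488  0.003914
  C       6.8597e-04 -4.5731e-04 -6.8597e-04 -6.8597e-04
  E         0.02729    0.5658     6.488  0.003228
  solve Keq expr → x = -2.2866e-04; check Q = 0.1447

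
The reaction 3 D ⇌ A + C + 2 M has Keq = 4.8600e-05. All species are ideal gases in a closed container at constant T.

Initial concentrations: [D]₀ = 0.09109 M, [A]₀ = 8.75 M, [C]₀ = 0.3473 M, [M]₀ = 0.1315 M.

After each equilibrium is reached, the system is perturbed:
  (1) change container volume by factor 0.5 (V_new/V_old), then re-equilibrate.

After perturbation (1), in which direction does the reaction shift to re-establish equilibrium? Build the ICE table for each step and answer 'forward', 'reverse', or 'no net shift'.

Direction: reverse

Q₀ = 69.53 vs Keq = 4.8600e-05 ⇒ Q>K, reverse
Step 1:
                    D           A           C           M
  I           0.09109        8.75      0.3473      0.1315
  C            0.1962    -0.06541    -0.06541     -0.1308
  E            0.2873       8.685      0.2819  6.8617e-04
  solve Keq expr → x = -0.06541; check Q = 4.8600e-05
Then change container volume by factor 0.5 (V_new/V_old).
Step 2:
                    D           A           C           M
  I            0.5746       17.37      0.5638    0.001372
  C        6.0037e-04 -2.0012e-04 -2.0012e-04 -4.0025e-04
  E            0.5752       17.37      0.5636  9.7208e-04
  solve Keq expr → x = -2.0012e-04; check Q = 4.8600e-05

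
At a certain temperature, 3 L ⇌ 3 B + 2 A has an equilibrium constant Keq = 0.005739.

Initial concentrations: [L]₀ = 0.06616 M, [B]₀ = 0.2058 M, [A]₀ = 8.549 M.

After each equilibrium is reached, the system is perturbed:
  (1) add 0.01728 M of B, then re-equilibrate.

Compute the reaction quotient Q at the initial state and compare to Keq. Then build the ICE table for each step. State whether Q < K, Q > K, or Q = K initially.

Q₀ = 2200 vs Keq = 0.005739 ⇒ Q>K, reverse
Step 1:
                    L           B           A
  init        0.06616      0.2058       8.549
  Δ            0.1945     -0.1945     -0.1297
  eq           0.2607     0.01128       8.419
  solve Keq expr → x = -0.06484; check Q = 0.005739
Then add 0.01728 M of B.
Step 2:
                    L           B           A
  init         0.2607     0.02856       8.419
  Δ           0.01655    -0.01655    -0.01104
  eq           0.2772       0.012       8.408
  solve Keq expr → x = -0.005518; check Q = 0.005739

Q₀ = 2200; Q > K (proceeds reverse)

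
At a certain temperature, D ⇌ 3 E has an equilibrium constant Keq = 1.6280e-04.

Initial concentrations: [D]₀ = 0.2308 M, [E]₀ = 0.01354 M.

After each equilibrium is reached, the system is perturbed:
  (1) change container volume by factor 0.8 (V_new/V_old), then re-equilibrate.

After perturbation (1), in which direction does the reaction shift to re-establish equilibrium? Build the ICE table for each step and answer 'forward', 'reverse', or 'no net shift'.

Direction: reverse

Q₀ = 1.0755e-05 vs Keq = 1.6280e-04 ⇒ Q<K, forward
Step 1:
                    D           E
  init         0.2308     0.01354
  Δ         -0.006545     0.01963
  eq           0.2243     0.03317
  solve Keq expr → x = 0.006545; check Q = 1.6280e-04
Then change container volume by factor 0.8 (V_new/V_old).
Step 2:
                    D           E
  init         0.2803     0.04147
  Δ          0.001884   -0.005652
  eq           0.2822     0.03582
  solve Keq expr → x = -0.001884; check Q = 1.6280e-04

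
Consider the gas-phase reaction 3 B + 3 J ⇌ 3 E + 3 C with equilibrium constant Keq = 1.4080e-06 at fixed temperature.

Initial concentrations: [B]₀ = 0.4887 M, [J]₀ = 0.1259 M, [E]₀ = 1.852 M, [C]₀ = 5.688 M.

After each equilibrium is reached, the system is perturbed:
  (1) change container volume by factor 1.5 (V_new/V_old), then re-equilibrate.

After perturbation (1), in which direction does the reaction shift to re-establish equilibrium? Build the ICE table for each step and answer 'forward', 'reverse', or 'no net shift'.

Q₀ = 5.0188e+06 vs Keq = 1.4080e-06 ⇒ Q>K, reverse
Step 1:
                    B           J           E           C
  I            0.4887      0.1259       1.852       5.688
  C             1.839       1.839      -1.839      -1.839
  E             2.327       1.965     0.01331       3.849
  solve Keq expr → x = -0.6129; check Q = 1.4080e-06
Then change container volume by factor 1.5 (V_new/V_old).
Step 2:
                    B           J           E           C
  I             1.552        1.31    0.008876       2.566
  C                 0           0           0           0
  E             1.552        1.31    0.008876       2.566
  solve Keq expr → x = 0; check Q = 1.4080e-06

Direction: no net shift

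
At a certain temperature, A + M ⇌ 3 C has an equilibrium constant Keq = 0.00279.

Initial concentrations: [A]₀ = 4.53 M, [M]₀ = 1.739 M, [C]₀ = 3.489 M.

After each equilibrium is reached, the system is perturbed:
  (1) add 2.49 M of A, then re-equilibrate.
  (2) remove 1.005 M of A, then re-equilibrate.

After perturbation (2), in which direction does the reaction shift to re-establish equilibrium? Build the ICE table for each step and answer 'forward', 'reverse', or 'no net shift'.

Direction: reverse

Q₀ = 5.391 vs Keq = 0.00279 ⇒ Q>K, reverse
Step 1:
                    A           M           C
  Initial        4.53       1.739       3.489
  Change        1.046       1.046      -3.138
  Equil         5.576       2.785      0.3512
  solve Keq expr → x = -1.046; check Q = 0.00279
Then add 2.49 M of A.
Step 2:
                    A           M           C
  Initial       8.066       2.785      0.3512
  Change     -0.01501    -0.01501     0.04503
  Equil         8.051        2.77      0.3963
  solve Keq expr → x = 0.01501; check Q = 0.00279
Then remove 1.005 M of A.
Step 3:
                    A           M           C
  Initial       7.046        2.77      0.3963
  Change     0.005623    0.005623    -0.01687
  Equil         7.052       2.776      0.3794
  solve Keq expr → x = -0.005623; check Q = 0.00279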